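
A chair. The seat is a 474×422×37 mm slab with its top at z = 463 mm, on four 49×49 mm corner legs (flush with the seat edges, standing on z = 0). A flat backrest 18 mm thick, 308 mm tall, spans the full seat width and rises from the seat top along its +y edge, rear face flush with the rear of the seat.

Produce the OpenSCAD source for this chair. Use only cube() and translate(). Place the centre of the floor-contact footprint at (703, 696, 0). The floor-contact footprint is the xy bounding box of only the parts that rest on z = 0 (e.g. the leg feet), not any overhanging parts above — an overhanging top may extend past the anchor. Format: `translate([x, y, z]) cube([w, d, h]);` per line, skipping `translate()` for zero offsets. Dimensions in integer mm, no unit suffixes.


// leg_h = 463 - 37 = 426
translate([466, 485, 426]) cube([474, 422, 37]);
translate([466, 485, 0]) cube([49, 49, 426]);
translate([891, 485, 0]) cube([49, 49, 426]);
translate([466, 858, 0]) cube([49, 49, 426]);
translate([891, 858, 0]) cube([49, 49, 426]);
translate([466, 889, 463]) cube([474, 18, 308]);


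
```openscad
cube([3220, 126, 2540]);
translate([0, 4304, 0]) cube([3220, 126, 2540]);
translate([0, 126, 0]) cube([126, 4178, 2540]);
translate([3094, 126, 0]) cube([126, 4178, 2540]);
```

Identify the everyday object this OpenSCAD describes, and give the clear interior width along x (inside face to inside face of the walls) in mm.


A house (or room) frame. The interior width is 2968 mm.

Four 2540 mm walls enclosing a rectangle with no floor or roof — a room or house frame. Outside width is 3220 mm and wall thickness is 126 mm, so the interior width is 3220 − 2 × 126 = 2968 mm.


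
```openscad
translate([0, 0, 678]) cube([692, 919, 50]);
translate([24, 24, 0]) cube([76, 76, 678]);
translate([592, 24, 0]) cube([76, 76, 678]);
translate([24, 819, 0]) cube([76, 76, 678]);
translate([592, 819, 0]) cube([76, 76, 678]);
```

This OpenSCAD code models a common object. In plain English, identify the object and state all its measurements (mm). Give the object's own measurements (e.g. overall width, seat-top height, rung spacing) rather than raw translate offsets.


A rectangular dining table. The top is 692×919×50 mm with its upper surface at z = 728 mm. It stands on four 76×76 mm square legs, each inset 24 mm from the nearest pair of top edges, running from the floor to the underside of the top.


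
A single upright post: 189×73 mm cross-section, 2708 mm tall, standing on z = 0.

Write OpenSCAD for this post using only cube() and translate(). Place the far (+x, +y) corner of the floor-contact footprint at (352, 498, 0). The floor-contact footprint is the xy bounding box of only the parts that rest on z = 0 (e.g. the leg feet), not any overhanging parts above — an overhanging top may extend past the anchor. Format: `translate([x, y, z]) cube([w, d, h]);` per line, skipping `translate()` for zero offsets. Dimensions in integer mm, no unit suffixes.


translate([163, 425, 0]) cube([189, 73, 2708]);


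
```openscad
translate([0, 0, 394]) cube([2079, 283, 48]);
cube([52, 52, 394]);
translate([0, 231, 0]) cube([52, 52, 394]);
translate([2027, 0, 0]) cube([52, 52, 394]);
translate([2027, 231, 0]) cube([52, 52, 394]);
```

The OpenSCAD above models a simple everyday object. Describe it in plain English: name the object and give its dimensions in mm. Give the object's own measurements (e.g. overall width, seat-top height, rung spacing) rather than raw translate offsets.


A long wooden bench with a 2079 mm (x) × 283 mm (y) seat, 48 mm thick, its top surface 442 mm above the floor. Four 52 mm square legs at the seat corners, flush with the edges, run from z = 0 to the seat underside.


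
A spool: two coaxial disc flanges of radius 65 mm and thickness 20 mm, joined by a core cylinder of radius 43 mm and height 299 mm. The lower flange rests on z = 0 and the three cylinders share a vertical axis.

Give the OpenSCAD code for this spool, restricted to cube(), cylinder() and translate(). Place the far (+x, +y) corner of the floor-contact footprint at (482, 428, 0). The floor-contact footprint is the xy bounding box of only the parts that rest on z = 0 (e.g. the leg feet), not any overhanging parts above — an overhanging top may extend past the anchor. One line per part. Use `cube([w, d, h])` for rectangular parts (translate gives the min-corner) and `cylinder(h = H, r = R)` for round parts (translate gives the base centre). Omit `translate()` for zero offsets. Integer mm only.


translate([417, 363, 0]) cylinder(h = 20, r = 65);
translate([417, 363, 20]) cylinder(h = 299, r = 43);
translate([417, 363, 319]) cylinder(h = 20, r = 65);


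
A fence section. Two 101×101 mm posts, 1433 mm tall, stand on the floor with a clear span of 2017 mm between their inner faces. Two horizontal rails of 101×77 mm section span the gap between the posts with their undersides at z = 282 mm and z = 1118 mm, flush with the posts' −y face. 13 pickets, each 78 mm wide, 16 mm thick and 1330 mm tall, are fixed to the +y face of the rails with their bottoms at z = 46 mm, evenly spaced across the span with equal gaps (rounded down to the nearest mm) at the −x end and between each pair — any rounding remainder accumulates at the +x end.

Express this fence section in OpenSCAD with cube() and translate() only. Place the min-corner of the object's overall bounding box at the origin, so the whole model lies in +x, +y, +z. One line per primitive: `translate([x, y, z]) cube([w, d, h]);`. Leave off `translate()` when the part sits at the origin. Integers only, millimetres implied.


cube([101, 101, 1433]);
translate([2118, 0, 0]) cube([101, 101, 1433]);
translate([101, 0, 282]) cube([2017, 101, 77]);
translate([101, 0, 1118]) cube([2017, 101, 77]);
translate([172, 101, 46]) cube([78, 16, 1330]);
translate([321, 101, 46]) cube([78, 16, 1330]);
translate([470, 101, 46]) cube([78, 16, 1330]);
translate([619, 101, 46]) cube([78, 16, 1330]);
translate([768, 101, 46]) cube([78, 16, 1330]);
translate([917, 101, 46]) cube([78, 16, 1330]);
translate([1066, 101, 46]) cube([78, 16, 1330]);
translate([1215, 101, 46]) cube([78, 16, 1330]);
translate([1364, 101, 46]) cube([78, 16, 1330]);
translate([1513, 101, 46]) cube([78, 16, 1330]);
translate([1662, 101, 46]) cube([78, 16, 1330]);
translate([1811, 101, 46]) cube([78, 16, 1330]);
translate([1960, 101, 46]) cube([78, 16, 1330]);


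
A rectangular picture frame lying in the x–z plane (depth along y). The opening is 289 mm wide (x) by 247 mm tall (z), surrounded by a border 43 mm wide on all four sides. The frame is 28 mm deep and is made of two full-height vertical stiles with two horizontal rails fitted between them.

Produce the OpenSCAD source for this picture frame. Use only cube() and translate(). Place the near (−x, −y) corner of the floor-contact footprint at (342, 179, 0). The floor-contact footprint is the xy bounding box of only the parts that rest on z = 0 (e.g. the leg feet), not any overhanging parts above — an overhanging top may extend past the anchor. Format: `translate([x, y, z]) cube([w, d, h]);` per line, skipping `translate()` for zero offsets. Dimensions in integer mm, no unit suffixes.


translate([342, 179, 0]) cube([43, 28, 333]);
translate([674, 179, 0]) cube([43, 28, 333]);
translate([385, 179, 0]) cube([289, 28, 43]);
translate([385, 179, 290]) cube([289, 28, 43]);


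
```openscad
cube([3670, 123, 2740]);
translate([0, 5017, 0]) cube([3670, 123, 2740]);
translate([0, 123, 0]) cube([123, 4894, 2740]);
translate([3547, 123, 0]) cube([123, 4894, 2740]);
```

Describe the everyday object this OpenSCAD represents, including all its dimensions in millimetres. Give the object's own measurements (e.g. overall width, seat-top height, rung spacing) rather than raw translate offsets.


The wall frame of a small rectangular building: four walls, each 2740 mm tall and 123 mm thick, enclosing a footprint 3670 mm (x) by 5140 mm (y) outside-to-outside, with no floor or roof. The front and back walls (the −y and +y sides) span the full width; the two side walls fit between them.


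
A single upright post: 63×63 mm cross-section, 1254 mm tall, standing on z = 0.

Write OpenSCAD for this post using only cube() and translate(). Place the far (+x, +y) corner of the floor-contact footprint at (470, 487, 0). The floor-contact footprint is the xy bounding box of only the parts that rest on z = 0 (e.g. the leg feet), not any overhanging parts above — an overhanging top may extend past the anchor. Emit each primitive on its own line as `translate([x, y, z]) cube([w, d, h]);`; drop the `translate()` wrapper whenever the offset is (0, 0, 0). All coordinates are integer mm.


translate([407, 424, 0]) cube([63, 63, 1254]);


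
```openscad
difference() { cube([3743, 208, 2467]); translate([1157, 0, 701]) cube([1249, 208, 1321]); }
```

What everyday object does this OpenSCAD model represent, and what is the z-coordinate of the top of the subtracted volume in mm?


A wall with a window opening. The window head height is 2022 mm.

A wall with a rectangular opening subtracted — a window. Sill at z = 701, opening 1321 mm tall, so the head is at 701 + 1321 = 2022 mm.


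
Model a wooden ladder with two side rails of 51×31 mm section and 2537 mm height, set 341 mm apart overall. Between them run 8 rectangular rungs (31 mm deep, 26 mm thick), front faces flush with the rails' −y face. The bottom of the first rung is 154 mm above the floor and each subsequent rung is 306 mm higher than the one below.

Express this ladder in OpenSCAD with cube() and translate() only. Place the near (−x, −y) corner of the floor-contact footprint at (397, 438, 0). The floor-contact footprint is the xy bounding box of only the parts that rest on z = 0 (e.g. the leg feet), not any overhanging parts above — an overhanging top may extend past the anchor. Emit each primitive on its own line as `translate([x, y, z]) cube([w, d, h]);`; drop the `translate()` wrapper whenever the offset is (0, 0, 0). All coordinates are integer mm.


translate([397, 438, 0]) cube([51, 31, 2537]);
translate([687, 438, 0]) cube([51, 31, 2537]);
translate([448, 438, 154]) cube([239, 31, 26]);
translate([448, 438, 460]) cube([239, 31, 26]);
translate([448, 438, 766]) cube([239, 31, 26]);
translate([448, 438, 1072]) cube([239, 31, 26]);
translate([448, 438, 1378]) cube([239, 31, 26]);
translate([448, 438, 1684]) cube([239, 31, 26]);
translate([448, 438, 1990]) cube([239, 31, 26]);
translate([448, 438, 2296]) cube([239, 31, 26]);


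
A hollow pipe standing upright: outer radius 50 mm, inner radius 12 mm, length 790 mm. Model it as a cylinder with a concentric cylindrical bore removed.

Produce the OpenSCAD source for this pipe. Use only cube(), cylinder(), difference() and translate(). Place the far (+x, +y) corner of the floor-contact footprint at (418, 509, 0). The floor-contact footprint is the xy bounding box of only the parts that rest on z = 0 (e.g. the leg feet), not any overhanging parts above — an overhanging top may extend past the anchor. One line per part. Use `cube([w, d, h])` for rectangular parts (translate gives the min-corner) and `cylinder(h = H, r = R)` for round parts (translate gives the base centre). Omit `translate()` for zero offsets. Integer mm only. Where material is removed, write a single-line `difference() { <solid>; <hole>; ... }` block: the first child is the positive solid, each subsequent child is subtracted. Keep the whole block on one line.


difference() { translate([368, 459, 0]) cylinder(h = 790, r = 50); translate([368, 459, 0]) cylinder(h = 790, r = 12); }


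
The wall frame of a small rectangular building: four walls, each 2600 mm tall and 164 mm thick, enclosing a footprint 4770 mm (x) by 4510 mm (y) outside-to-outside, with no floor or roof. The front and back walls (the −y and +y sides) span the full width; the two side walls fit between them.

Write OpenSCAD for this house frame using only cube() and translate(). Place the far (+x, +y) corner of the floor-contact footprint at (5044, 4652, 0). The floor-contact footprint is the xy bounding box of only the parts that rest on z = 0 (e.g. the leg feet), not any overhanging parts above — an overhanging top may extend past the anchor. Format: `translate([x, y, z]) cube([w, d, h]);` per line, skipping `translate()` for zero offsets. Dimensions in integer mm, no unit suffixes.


translate([274, 142, 0]) cube([4770, 164, 2600]);
translate([274, 4488, 0]) cube([4770, 164, 2600]);
translate([274, 306, 0]) cube([164, 4182, 2600]);
translate([4880, 306, 0]) cube([164, 4182, 2600]);


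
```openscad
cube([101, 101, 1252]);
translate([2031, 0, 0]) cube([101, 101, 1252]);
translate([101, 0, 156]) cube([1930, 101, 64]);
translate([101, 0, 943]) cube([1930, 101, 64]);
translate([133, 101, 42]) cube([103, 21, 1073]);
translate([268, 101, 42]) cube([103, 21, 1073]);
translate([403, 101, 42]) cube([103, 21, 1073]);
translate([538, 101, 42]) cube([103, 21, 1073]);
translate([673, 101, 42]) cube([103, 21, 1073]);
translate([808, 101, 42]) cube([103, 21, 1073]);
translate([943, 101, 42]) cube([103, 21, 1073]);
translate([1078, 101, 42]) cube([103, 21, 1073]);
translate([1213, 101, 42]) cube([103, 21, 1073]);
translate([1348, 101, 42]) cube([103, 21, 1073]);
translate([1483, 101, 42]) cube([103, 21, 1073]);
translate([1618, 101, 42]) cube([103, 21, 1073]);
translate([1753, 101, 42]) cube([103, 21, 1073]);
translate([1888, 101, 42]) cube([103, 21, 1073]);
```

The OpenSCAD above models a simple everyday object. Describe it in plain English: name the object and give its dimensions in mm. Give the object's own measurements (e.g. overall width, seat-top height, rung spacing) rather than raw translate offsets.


A fence section. Two 101×101 mm posts, 1252 mm tall, stand on the floor with a clear span of 1930 mm between their inner faces. Two horizontal rails of 101×64 mm section span the gap between the posts with their undersides at z = 156 mm and z = 943 mm, flush with the posts' −y face. 14 pickets, each 103 mm wide, 21 mm thick and 1073 mm tall, are fixed to the +y face of the rails with their bottoms at z = 42 mm, spaced across the span with a 32 mm gap after the −x post and between neighbouring pickets, with 40 mm left before the +x post.


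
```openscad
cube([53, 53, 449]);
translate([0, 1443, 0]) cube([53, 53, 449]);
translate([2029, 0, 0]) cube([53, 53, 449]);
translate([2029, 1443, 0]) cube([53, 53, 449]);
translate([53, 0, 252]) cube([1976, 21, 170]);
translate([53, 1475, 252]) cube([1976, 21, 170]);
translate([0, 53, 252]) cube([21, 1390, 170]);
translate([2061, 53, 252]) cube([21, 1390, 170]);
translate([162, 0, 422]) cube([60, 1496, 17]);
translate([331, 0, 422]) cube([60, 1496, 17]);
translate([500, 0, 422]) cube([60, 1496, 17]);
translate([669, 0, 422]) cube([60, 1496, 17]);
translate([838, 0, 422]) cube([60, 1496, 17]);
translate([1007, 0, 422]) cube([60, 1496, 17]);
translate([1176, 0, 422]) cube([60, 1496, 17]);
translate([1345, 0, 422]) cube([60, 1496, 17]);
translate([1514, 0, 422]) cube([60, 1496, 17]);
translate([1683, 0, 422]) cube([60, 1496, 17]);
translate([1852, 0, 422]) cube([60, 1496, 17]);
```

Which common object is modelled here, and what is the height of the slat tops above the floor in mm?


A bed frame. The slat-top height is 439 mm.

Four posts, four rails, and a row of slats — a bed frame. Slats sit on the rails at z = 252 + 170 = 422; with slat thickness 17, the top is 439 mm.


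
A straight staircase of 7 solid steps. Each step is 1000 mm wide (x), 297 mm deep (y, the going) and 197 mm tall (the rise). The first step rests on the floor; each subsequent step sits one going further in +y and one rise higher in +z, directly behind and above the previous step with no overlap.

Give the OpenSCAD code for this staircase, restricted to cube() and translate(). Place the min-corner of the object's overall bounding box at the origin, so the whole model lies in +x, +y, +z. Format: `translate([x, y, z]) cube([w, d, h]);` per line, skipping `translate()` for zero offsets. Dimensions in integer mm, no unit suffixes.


cube([1000, 297, 197]);
translate([0, 297, 197]) cube([1000, 297, 197]);
translate([0, 594, 394]) cube([1000, 297, 197]);
translate([0, 891, 591]) cube([1000, 297, 197]);
translate([0, 1188, 788]) cube([1000, 297, 197]);
translate([0, 1485, 985]) cube([1000, 297, 197]);
translate([0, 1782, 1182]) cube([1000, 297, 197]);


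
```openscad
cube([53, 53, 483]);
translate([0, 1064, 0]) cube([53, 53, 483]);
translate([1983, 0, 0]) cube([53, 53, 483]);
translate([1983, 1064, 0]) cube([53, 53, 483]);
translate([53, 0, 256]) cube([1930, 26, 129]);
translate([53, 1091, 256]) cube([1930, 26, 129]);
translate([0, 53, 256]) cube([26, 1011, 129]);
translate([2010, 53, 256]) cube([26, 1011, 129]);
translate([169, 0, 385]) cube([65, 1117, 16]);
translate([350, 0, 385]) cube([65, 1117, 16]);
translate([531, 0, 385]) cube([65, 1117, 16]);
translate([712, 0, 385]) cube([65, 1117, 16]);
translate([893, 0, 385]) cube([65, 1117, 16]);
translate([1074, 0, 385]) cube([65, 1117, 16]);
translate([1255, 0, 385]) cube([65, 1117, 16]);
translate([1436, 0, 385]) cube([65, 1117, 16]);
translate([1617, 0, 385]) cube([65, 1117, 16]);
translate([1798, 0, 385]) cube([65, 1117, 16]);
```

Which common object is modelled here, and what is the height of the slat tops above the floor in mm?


A bed frame. The slat-top height is 401 mm.

Four posts, four rails, and a row of slats — a bed frame. Slats sit on the rails at z = 256 + 129 = 385; with slat thickness 16, the top is 401 mm.


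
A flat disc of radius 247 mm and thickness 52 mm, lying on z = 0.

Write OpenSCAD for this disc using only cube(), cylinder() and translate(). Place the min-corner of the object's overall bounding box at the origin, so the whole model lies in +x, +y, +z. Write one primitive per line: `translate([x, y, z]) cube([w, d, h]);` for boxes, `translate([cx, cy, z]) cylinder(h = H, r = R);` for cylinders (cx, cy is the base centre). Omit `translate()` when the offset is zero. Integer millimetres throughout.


translate([247, 247, 0]) cylinder(h = 52, r = 247);


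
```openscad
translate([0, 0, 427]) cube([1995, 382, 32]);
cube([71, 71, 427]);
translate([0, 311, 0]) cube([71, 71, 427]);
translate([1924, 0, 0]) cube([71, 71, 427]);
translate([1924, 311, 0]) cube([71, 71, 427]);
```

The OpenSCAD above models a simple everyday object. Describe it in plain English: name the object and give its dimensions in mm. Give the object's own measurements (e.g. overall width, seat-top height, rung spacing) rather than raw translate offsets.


A long wooden bench with a 1995 mm (x) × 382 mm (y) seat, 32 mm thick, its top surface 459 mm above the floor. Four 71 mm square legs at the seat corners, flush with the edges, run from z = 0 to the seat underside.


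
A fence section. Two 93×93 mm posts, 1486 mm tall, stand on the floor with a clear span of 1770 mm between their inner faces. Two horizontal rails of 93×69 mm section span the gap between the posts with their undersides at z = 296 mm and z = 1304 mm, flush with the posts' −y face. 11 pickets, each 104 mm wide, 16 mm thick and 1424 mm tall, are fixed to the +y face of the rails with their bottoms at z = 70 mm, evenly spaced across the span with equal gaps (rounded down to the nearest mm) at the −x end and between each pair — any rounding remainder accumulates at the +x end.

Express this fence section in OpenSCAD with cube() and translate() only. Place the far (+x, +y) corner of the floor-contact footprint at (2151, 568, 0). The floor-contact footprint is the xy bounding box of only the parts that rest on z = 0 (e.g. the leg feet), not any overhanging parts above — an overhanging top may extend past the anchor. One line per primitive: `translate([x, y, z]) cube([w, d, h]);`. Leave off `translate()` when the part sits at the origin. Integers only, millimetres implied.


translate([195, 475, 0]) cube([93, 93, 1486]);
translate([2058, 475, 0]) cube([93, 93, 1486]);
translate([288, 475, 296]) cube([1770, 93, 69]);
translate([288, 475, 1304]) cube([1770, 93, 69]);
translate([340, 568, 70]) cube([104, 16, 1424]);
translate([496, 568, 70]) cube([104, 16, 1424]);
translate([652, 568, 70]) cube([104, 16, 1424]);
translate([808, 568, 70]) cube([104, 16, 1424]);
translate([964, 568, 70]) cube([104, 16, 1424]);
translate([1120, 568, 70]) cube([104, 16, 1424]);
translate([1276, 568, 70]) cube([104, 16, 1424]);
translate([1432, 568, 70]) cube([104, 16, 1424]);
translate([1588, 568, 70]) cube([104, 16, 1424]);
translate([1744, 568, 70]) cube([104, 16, 1424]);
translate([1900, 568, 70]) cube([104, 16, 1424]);


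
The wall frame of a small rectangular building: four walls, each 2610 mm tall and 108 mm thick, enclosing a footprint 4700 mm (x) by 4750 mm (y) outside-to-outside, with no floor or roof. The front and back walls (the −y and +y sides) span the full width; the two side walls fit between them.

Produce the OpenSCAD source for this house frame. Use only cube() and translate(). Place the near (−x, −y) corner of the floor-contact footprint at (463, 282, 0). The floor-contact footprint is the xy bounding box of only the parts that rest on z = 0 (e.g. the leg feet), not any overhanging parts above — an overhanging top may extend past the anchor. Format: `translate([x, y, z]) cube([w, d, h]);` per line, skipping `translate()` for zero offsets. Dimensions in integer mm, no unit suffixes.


translate([463, 282, 0]) cube([4700, 108, 2610]);
translate([463, 4924, 0]) cube([4700, 108, 2610]);
translate([463, 390, 0]) cube([108, 4534, 2610]);
translate([5055, 390, 0]) cube([108, 4534, 2610]);


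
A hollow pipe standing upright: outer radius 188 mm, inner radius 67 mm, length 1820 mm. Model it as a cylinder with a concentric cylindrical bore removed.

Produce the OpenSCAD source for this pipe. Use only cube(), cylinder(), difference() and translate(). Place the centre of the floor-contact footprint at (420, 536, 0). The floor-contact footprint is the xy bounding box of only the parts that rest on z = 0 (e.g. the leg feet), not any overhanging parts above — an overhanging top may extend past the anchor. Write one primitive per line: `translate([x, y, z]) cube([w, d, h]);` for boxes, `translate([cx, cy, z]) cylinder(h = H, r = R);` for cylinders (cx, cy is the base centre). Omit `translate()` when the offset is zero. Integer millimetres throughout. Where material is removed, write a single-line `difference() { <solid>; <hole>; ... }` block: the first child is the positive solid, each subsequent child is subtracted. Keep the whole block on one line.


difference() { translate([420, 536, 0]) cylinder(h = 1820, r = 188); translate([420, 536, 0]) cylinder(h = 1820, r = 67); }


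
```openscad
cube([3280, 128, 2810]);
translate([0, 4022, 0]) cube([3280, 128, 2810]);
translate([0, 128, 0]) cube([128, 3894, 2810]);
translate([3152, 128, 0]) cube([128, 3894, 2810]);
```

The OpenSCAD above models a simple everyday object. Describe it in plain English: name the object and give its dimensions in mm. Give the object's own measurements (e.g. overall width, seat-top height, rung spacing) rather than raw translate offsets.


The wall frame of a small rectangular building: four walls, each 2810 mm tall and 128 mm thick, enclosing a footprint 3280 mm (x) by 4150 mm (y) outside-to-outside, with no floor or roof. The front and back walls (the −y and +y sides) span the full width; the two side walls fit between them.


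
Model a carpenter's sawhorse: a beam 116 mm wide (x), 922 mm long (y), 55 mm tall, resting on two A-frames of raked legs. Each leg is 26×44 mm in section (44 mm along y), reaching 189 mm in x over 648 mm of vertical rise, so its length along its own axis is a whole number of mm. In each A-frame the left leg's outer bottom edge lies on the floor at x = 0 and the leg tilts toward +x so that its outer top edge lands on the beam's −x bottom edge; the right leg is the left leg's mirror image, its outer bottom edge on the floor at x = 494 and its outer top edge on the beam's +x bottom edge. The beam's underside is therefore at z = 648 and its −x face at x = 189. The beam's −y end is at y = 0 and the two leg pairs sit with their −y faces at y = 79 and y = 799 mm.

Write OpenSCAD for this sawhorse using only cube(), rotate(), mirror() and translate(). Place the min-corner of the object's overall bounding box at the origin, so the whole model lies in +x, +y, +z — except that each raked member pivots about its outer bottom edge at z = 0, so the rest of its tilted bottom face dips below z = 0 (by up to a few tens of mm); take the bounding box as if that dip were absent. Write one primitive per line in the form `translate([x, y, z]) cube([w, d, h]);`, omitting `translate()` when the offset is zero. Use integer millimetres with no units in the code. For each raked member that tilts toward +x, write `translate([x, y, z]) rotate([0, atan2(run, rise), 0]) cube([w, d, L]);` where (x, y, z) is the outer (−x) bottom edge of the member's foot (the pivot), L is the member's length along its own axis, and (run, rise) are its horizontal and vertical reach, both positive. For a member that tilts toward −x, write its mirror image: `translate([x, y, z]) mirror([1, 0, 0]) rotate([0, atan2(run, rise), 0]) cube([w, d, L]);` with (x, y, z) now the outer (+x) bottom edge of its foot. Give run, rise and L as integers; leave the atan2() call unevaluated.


translate([189, 0, 648]) cube([116, 922, 55]);
translate([0, 79, 0]) rotate([0, atan2(189, 648), 0]) cube([26, 44, 675]);
translate([494, 79, 0]) mirror([1, 0, 0]) rotate([0, atan2(189, 648), 0]) cube([26, 44, 675]);
translate([0, 799, 0]) rotate([0, atan2(189, 648), 0]) cube([26, 44, 675]);
translate([494, 799, 0]) mirror([1, 0, 0]) rotate([0, atan2(189, 648), 0]) cube([26, 44, 675]);


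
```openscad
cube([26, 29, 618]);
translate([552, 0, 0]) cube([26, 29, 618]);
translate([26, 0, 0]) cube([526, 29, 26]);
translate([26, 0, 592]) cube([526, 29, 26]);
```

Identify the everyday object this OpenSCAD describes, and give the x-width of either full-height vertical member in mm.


A picture frame. The border width is 26 mm.

Four thin pieces enclosing a rectangular opening — a picture frame. The two full-height stiles are 618 mm tall; the top rail sits at z = 592 and is 26 mm tall, so the border above the opening is 618 − 592 = 26 mm, matching the stile x-width.


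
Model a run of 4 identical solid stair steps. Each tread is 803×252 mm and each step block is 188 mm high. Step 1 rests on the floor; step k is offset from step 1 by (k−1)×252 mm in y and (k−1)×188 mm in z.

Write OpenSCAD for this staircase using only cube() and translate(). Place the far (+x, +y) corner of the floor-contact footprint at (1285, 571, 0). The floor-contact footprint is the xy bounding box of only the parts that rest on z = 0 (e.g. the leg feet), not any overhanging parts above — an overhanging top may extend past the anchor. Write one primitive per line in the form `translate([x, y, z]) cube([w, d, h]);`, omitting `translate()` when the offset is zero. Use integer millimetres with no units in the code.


translate([482, 319, 0]) cube([803, 252, 188]);
translate([482, 571, 188]) cube([803, 252, 188]);
translate([482, 823, 376]) cube([803, 252, 188]);
translate([482, 1075, 564]) cube([803, 252, 188]);


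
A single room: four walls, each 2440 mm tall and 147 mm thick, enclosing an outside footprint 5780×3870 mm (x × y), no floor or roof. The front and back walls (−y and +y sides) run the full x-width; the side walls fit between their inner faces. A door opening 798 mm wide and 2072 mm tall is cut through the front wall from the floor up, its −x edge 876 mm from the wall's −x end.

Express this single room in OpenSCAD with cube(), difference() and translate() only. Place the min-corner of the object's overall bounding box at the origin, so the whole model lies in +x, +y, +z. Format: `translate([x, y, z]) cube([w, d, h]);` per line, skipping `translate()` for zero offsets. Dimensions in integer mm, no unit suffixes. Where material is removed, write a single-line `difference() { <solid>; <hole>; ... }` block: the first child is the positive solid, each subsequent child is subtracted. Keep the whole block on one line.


difference() { cube([5780, 147, 2440]); translate([876, 0, 0]) cube([798, 147, 2072]); }
translate([0, 3723, 0]) cube([5780, 147, 2440]);
translate([0, 147, 0]) cube([147, 3576, 2440]);
translate([5633, 147, 0]) cube([147, 3576, 2440]);


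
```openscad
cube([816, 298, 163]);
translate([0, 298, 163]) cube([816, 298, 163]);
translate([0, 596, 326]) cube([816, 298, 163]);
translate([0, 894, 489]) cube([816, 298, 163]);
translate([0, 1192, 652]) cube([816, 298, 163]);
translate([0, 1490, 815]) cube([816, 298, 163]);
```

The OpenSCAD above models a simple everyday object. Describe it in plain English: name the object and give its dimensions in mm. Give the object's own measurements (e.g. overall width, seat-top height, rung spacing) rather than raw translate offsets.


A straight staircase of 6 solid steps. Each step is 816 mm wide (x), 298 mm deep (y, the going) and 163 mm tall (the rise). The first step rests on the floor; each subsequent step sits one going further in +y and one rise higher in +z, directly behind and above the previous step with no overlap.


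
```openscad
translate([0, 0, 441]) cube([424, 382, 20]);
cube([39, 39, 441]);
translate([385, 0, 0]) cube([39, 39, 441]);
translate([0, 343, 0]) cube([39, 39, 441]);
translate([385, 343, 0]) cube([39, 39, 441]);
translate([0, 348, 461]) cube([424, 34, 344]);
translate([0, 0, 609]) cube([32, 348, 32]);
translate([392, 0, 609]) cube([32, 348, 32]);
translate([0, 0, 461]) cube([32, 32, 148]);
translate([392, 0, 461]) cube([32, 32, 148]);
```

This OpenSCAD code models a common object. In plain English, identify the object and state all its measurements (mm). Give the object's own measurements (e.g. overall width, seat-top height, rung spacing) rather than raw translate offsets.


A chair. The seat is a 424×382×20 mm slab with its top at z = 461 mm, on four 39×39 mm corner legs (flush with the seat edges, standing on z = 0). A flat backrest 34 mm thick, 344 mm tall, spans the full seat width and rises from the seat top along its +y edge, rear face flush with the rear of the seat. Two armrests of 32×32 mm section run along each side from the seat's front edge to the front of the backrest, top faces 180 mm above the seat top and outer faces flush with the seat's x-edges; a 32×32 mm post under the front of each armrest stands on the seat at the front corner.


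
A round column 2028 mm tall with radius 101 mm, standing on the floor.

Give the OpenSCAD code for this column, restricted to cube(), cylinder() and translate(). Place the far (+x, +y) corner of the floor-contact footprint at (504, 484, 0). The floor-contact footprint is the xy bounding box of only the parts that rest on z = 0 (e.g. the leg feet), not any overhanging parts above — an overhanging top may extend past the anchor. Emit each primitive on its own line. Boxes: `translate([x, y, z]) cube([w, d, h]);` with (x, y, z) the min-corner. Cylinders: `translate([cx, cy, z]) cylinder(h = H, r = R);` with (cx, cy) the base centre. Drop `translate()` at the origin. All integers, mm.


translate([403, 383, 0]) cylinder(h = 2028, r = 101);


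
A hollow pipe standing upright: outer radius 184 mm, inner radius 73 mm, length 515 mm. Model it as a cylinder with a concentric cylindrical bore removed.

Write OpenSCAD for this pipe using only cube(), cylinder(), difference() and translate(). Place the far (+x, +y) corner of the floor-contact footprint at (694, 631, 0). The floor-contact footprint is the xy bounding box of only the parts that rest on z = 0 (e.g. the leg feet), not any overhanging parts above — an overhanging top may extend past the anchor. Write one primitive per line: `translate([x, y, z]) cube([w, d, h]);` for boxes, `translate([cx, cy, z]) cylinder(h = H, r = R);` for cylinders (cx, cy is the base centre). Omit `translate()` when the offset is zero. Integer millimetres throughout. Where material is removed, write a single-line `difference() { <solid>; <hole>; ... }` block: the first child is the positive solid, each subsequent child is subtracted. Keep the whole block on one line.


difference() { translate([510, 447, 0]) cylinder(h = 515, r = 184); translate([510, 447, 0]) cylinder(h = 515, r = 73); }


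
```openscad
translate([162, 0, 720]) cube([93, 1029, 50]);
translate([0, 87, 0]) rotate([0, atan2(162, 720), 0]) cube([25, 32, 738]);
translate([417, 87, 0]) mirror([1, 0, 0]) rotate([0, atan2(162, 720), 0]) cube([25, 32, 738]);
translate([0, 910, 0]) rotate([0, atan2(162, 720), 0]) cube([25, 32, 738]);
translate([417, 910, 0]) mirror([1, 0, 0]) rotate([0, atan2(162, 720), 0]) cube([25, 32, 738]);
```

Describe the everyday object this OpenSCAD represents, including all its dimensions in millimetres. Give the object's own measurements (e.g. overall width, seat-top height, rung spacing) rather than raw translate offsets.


A sawhorse. A 93×1029×50 mm beam (x, y, z) sits on two A-frame leg pairs. Each pair is two raked legs of 25×32 mm section (32 mm along y) splaying symmetrically in x. Each leg rises 720 mm vertically over 162 mm of horizontal reach and is 738 mm long along its own axis. Every leg's outer bottom edge rests on the floor and its outer top edge meets a bottom edge of the beam — the left legs (tilting toward +x) meet the beam's −x bottom edge, the right legs (their mirror images, tilting toward −x) meet its +x bottom edge — so the leg tops tuck under the beam, the beam's underside is 720 mm above the floor, and the feet are 417 mm apart outside-to-outside with the beam centred between them. The two leg pairs are set in 87 mm from either end of the beam.


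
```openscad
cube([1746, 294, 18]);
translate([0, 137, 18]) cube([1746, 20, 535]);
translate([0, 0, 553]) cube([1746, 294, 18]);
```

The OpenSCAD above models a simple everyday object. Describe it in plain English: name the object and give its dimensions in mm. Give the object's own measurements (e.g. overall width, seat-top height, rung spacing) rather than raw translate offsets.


An I-beam lying along x, 1746 mm long. Overall section height 571 mm. Two flanges 294 mm wide (y) and 18 mm thick, one on the floor and one at the top; a web 20 mm thick runs between them, centred on the flange width.


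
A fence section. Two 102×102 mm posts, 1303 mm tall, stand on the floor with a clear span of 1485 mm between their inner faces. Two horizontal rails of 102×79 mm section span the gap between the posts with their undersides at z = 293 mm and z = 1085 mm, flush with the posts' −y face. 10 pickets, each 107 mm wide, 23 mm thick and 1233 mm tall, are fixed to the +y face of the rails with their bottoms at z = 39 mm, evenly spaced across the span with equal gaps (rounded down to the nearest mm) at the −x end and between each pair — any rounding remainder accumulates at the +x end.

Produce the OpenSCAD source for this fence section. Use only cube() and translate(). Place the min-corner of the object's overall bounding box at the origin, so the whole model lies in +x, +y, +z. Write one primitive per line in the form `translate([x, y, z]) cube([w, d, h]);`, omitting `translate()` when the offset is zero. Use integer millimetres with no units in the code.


cube([102, 102, 1303]);
translate([1587, 0, 0]) cube([102, 102, 1303]);
translate([102, 0, 293]) cube([1485, 102, 79]);
translate([102, 0, 1085]) cube([1485, 102, 79]);
translate([139, 102, 39]) cube([107, 23, 1233]);
translate([283, 102, 39]) cube([107, 23, 1233]);
translate([427, 102, 39]) cube([107, 23, 1233]);
translate([571, 102, 39]) cube([107, 23, 1233]);
translate([715, 102, 39]) cube([107, 23, 1233]);
translate([859, 102, 39]) cube([107, 23, 1233]);
translate([1003, 102, 39]) cube([107, 23, 1233]);
translate([1147, 102, 39]) cube([107, 23, 1233]);
translate([1291, 102, 39]) cube([107, 23, 1233]);
translate([1435, 102, 39]) cube([107, 23, 1233]);


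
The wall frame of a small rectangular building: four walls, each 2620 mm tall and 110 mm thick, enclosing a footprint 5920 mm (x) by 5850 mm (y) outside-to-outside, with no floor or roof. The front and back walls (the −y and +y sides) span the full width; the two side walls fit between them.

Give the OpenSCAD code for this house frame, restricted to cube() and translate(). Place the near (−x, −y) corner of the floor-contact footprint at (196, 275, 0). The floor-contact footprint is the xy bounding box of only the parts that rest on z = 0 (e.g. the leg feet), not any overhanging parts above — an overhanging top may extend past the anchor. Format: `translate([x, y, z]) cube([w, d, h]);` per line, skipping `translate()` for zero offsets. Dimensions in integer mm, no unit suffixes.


translate([196, 275, 0]) cube([5920, 110, 2620]);
translate([196, 6015, 0]) cube([5920, 110, 2620]);
translate([196, 385, 0]) cube([110, 5630, 2620]);
translate([6006, 385, 0]) cube([110, 5630, 2620]);


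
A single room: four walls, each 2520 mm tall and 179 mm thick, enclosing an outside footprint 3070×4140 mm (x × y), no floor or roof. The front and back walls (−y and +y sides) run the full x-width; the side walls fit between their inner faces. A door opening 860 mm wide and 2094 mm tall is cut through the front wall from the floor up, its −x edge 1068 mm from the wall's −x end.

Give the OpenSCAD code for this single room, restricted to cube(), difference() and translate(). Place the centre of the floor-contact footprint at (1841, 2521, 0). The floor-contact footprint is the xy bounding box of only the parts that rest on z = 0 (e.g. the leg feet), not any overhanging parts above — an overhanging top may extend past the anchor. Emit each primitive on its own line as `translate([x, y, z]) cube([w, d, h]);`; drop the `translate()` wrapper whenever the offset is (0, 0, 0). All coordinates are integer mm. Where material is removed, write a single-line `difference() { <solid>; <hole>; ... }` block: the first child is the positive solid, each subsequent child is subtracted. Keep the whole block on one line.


difference() { translate([306, 451, 0]) cube([3070, 179, 2520]); translate([1374, 451, 0]) cube([860, 179, 2094]); }
translate([306, 4412, 0]) cube([3070, 179, 2520]);
translate([306, 630, 0]) cube([179, 3782, 2520]);
translate([3197, 630, 0]) cube([179, 3782, 2520]);


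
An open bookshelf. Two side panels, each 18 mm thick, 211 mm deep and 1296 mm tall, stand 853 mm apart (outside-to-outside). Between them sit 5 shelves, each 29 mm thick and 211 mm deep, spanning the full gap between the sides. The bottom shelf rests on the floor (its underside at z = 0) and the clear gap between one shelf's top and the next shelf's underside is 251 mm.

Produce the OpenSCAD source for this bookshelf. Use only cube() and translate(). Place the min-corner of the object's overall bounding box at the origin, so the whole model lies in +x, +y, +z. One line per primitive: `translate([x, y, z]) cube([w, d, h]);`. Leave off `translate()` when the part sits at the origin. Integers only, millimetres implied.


cube([18, 211, 1296]);
translate([835, 0, 0]) cube([18, 211, 1296]);
translate([18, 0, 0]) cube([817, 211, 29]);
translate([18, 0, 280]) cube([817, 211, 29]);
translate([18, 0, 560]) cube([817, 211, 29]);
translate([18, 0, 840]) cube([817, 211, 29]);
translate([18, 0, 1120]) cube([817, 211, 29]);


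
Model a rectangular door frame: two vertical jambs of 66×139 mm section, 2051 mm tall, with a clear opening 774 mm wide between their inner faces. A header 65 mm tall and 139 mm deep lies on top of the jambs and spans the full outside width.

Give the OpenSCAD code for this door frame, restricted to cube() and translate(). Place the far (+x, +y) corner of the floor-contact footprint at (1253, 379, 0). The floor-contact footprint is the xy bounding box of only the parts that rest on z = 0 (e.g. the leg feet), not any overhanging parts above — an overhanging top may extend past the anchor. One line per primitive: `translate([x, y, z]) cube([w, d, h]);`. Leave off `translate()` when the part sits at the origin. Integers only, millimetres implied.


translate([347, 240, 0]) cube([66, 139, 2051]);
translate([1187, 240, 0]) cube([66, 139, 2051]);
translate([347, 240, 2051]) cube([906, 139, 65]);
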